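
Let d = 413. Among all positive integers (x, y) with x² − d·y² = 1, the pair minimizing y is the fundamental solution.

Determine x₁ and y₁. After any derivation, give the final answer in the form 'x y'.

√413 → a₀=20, period (3,9,1,4,1,9,3,40); ℓ=8 even so k=7
step 0: (20, 1)  from 20·(1,0) + (0,1)
…
step 2: (569, 28)  from 9·(61,3) + (20,1)
step 3: (630, 31)  from 1·(569,28) + (61,3)
step 4: (3089, 152)  from 4·(630,31) + (569,28)
step 5: (3719, 183)  from 1·(3089,152) + (630,31)
step 6: (36560, 1799)  from 9·(3719,183) + (3089,152)
step 7: (113399, 5580)  from 3·(36560,1799) + (3719,183)
→ (113399, 5580).  Check: 113399²=12859333201, 413·5580²=12859333200, difference 1.

113399 5580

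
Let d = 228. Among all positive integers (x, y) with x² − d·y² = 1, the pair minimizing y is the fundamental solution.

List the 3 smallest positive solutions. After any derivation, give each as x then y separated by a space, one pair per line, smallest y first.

[15; 10,30] for √228; ℓ=2 ⇒ convergent index 1
k=0  a_k=15  p_k/q_k = 15/1
k=1  a_k=10  p_k/q_k = 151/10
→ (151, 10).  Check: 151²=22801, 228·10²=22800, difference 1.
k=2:  x_2 = 151·151+228·10·10 = 45601,  y_2 = 151·10+10·151 = 3020
k=3:  x_3 = 151·45601+228·10·3020 = 13771351,  y_3 = 151·3020+10·45601 = 912030

151 10
45601 3020
13771351 912030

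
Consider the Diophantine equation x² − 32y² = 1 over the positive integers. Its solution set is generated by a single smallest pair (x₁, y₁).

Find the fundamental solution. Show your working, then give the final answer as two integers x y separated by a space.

√32 → a₀=5, period (1,1,1,10); ℓ=4 even so k=3
a_0=5:  p_0=5·1+0=5,  q_0=5·0+1=1
a_1=1:  p_1=1·5+1=6,  q_1=1·1+0=1
a_2=1:  p_2=1·6+5=11,  q_2=1·1+1=2
a_3=1:  p_3=1·11+6=17,  q_3=1·2+1=3
fundamental: x₁=17, y₁=3  (since 289 − 32·9 = 1)

17 3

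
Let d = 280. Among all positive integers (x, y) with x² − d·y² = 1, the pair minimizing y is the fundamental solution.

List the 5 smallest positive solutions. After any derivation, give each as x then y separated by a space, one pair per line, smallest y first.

251 15
126001 7530
63252251 3780045
31752504001 1897575060
15939693756251 952578900075

[16; 1,2,1,2,1,32] for √280; ℓ=6 ⇒ convergent index 5
a_0=16:  p_0=16·1+0=16,  q_0=16·0+1=1
…
a_3=1:  p_3=1·50+17=67,  q_3=1·3+1=4
a_4=2:  p_4=2·67+50=184,  q_4=2·4+3=11
a_5=1:  p_5=1·184+67=251,  q_5=1·11+4=15
→ (251, 15).  Check: 251²=63001, 280·15²=63000, difference 1.
(x_2, y_2) = (251·251 + 280·15·15, 251·15 + 15·251) = (126001, 7530)
(x_3, y_3) = (251·126001 + 280·15·7530, 251·7530 + 15·126001) = (63252251, 3780045)
(x_4, y_4) = (251·63252251 + 280·15·3780045, 251·3780045 + 15·63252251) = (31752504001, 1897575060)
(x_5, y_5) = (251·31752504001 + 280·15·1897575060, 251·1897575060 + 15·31752504001) = (15939693756251, 952578900075)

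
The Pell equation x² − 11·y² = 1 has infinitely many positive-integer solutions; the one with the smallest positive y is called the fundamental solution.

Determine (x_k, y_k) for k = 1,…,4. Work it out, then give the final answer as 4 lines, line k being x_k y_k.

10 3
199 60
3970 1197
79201 23880

[3; 3,6] for √11; ℓ=2 ⇒ convergent index 1
step 0: (3, 1)  from 3·(1,0) + (0,1)
step 1: (10, 3)  from 3·(3,1) + (1,0)
(x₁, y₁) = (10, 3);  10² − 11·3² = 1 ✓
(10+3√11)^2 = 199 + 60√11
(10+3√11)^3 = 3970 + 1197√11
(10+3√11)^4 = 79201 + 23880√11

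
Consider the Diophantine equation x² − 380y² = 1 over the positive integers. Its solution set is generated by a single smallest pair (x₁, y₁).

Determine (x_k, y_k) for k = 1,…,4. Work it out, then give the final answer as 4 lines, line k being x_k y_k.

√380 → a₀=19, period (2,38); ℓ=2 even so k=1
i=0: a=19 ⇒ p=19, q=1
i=1: a=2 ⇒ p=39, q=2
fundamental: x₁=39, y₁=2  (since 1521 − 380·4 = 1)
(39+2√380)^2 = 3041 + 156√380
(39+2√380)^3 = 237159 + 12166√380
(39+2√380)^4 = 18495361 + 948792√380

39 2
3041 156
237159 12166
18495361 948792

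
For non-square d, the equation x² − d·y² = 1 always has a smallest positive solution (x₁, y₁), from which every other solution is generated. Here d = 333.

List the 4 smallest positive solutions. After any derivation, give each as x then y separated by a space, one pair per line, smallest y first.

73 4
10657 584
1555849 85260
227143297 12447376

[18; 4,36] for √333; ℓ=2 ⇒ convergent index 1
i=0: a=18 ⇒ p=18, q=1
i=1: a=4 ⇒ p=73, q=4
→ (73, 4).  Check: 73²=5329, 333·4²=5328, difference 1.
n=2: (73,4)∘(73,4) = (73·73+333·4·4, 73·4+4·73) = (10657,584)
n=3: (10657,584)∘(73,4) = (73·10657+333·4·584, 73·584+4·10657) = (1555849,85260)
n=4: (1555849,85260)∘(73,4) = (73·1555849+333·4·85260, 73·85260+4·1555849) = (227143297,12447376)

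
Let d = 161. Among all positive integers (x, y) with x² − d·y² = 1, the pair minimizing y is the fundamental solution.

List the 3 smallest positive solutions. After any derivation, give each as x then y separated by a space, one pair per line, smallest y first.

√161 → a₀=12, period (1,2,4,1,2,1,4,2,1,24); ℓ=10 even so k=9
k=0  a_k=12  p_k/q_k = 12/1
k=1  a_k=1  p_k/q_k = 13/1
…
k=8  a_k=2  p_k/q_k = 8108/639
k=9  a_k=1  p_k/q_k = 11775/928
→ (11775, 928).  Check: 11775²=138650625, 161·928²=138650624, difference 1.
(11775+928√161)^2 = 277301249 + 21854400√161
(11775+928√161)^3 = 6530444402175 + 514671119072√161

11775 928
277301249 21854400
6530444402175 514671119072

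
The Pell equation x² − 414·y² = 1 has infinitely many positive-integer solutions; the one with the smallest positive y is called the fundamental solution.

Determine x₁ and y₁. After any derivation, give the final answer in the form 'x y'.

√414 = [20; 2,1,7,2,7,1,2,40, …], period ℓ=8 (even) → k=7
i=0: a=20 ⇒ p=20, q=1
…
i=5: a=7 ⇒ p=7447, q=366
i=6: a=1 ⇒ p=8444, q=415
i=7: a=2 ⇒ p=24335, q=1196
fundamental: x₁=24335, y₁=1196  (since 592192225 − 414·1430416 = 1)

24335 1196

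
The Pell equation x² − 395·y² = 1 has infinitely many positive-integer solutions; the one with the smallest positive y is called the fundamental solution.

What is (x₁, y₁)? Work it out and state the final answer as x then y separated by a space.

159 8

√395 → a₀=19, period (1,6,1,38); ℓ=4 even so k=3
k=0  a_k=19  p_k/q_k = 19/1
k=1  a_k=1  p_k/q_k = 20/1
k=2  a_k=6  p_k/q_k = 139/7
k=3  a_k=1  p_k/q_k = 159/8
→ (159, 8).  Check: 159²=25281, 395·8²=25280, difference 1.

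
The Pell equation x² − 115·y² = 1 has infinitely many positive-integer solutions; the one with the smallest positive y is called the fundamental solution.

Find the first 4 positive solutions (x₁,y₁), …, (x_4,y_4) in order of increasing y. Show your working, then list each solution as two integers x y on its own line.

1126 105
2535751 236460
5710510126 532507815
12860066268001 1199207362920

[10; 1,2,1,1,1,1,1,2,1,20] for √115; ℓ=10 ⇒ convergent index 9
i=0: a=10 ⇒ p=10, q=1
i=1: a=1 ⇒ p=11, q=1
i=2: a=2 ⇒ p=32, q=3
i=3: a=1 ⇒ p=43, q=4
i=4: a=1 ⇒ p=75, q=7
…
i=6: a=1 ⇒ p=193, q=18
…
i=8: a=2 ⇒ p=815, q=76
i=9: a=1 ⇒ p=1126, q=105
(x₁, y₁) = (1126, 105);  1126² − 115·105² = 1 ✓
n=2: (1126,105)∘(1126,105) = (1126·1126+115·105·105, 1126·105+105·1126) = (2535751,236460)
n=3: (2535751,236460)∘(1126,105) = (1126·2535751+115·105·236460, 1126·236460+105·2535751) = (5710510126,532507815)
n=4: (5710510126,532507815)∘(1126,105) = (1126·5710510126+115·105·532507815, 1126·532507815+105·5710510126) = (12860066268001,1199207362920)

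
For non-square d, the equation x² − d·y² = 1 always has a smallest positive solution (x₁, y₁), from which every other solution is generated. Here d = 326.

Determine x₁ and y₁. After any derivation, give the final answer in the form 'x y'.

325 18

√326 → a₀=18, period (18,36); ℓ=2 even so k=1
i=0: a=18 ⇒ p=18, q=1
i=1: a=18 ⇒ p=325, q=18
(x₁, y₁) = (325, 18);  325² − 326·18² = 1 ✓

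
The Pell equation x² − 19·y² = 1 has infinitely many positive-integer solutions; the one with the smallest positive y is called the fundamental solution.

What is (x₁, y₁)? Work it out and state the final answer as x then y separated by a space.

d=19: √d = [4; 2,1,3,1,2,8] (ℓ=6, even), read p_5/q_5
i=0: a=4 ⇒ p=4, q=1
…
i=2: a=1 ⇒ p=13, q=3
i=3: a=3 ⇒ p=48, q=11
i=4: a=1 ⇒ p=61, q=14
i=5: a=2 ⇒ p=170, q=39
fundamental: x₁=170, y₁=39  (since 28900 − 19·1521 = 1)

170 39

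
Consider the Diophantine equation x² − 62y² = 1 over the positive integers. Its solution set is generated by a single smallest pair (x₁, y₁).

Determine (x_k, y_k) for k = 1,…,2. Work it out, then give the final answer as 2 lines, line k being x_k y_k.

√62 = [7; 1,6,1,14, …], period ℓ=4 (even) → k=3
step 0: (7, 1)  from 7·(1,0) + (0,1)
step 1: (8, 1)  from 1·(7,1) + (1,0)
step 2: (55, 7)  from 6·(8,1) + (7,1)
step 3: (63, 8)  from 1·(55,7) + (8,1)
→ (63, 8).  Check: 63²=3969, 62·8²=3968, difference 1.
(63+8√62)^2 = 7937 + 1008√62

63 8
7937 1008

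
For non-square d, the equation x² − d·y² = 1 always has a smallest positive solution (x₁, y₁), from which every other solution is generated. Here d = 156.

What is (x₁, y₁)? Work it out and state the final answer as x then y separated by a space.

√156 → a₀=12, period (2,24); ℓ=2 even so k=1
k=0  a_k=12  p_k/q_k = 12/1
k=1  a_k=2  p_k/q_k = 25/2
(x₁, y₁) = (25, 2);  25² − 156·2² = 1 ✓

25 2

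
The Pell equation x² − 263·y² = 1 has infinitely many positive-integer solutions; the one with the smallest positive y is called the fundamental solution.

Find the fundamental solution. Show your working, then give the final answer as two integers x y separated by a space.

√263 → a₀=16, period (4,1,1,1,1,15,1,1,1,1,4,32); ℓ=12 even so k=11
step 0: (16, 1)  from 16·(1,0) + (0,1)
…
step 3: (146, 9)  from 1·(81,5) + (65,4)
step 4: (227, 14)  from 1·(146,9) + (81,5)
step 5: (373, 23)  from 1·(227,14) + (146,9)
step 6: (5822, 359)  from 15·(373,23) + (227,14)
…
step 9: (18212, 1123)  from 1·(12017,741) + (6195,382)
step 10: (30229, 1864)  from 1·(18212,1123) + (12017,741)
step 11: (139128, 8579)  from 4·(30229,1864) + (18212,1123)
fundamental: x₁=139128, y₁=8579  (since 19356600384 − 263·73599241 = 1)

139128 8579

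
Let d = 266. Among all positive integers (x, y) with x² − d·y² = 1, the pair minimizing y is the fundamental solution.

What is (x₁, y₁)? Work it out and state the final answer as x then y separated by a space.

d=266: √d = [16; 3,4,3,32] (ℓ=4, even), read p_3/q_3
a_0=16:  p_0=16·1+0=16,  q_0=16·0+1=1
a_1=3:  p_1=3·16+1=49,  q_1=3·1+0=3
a_2=4:  p_2=4·49+16=212,  q_2=4·3+1=13
a_3=3:  p_3=3·212+49=685,  q_3=3·13+3=42
(x₁, y₁) = (685, 42);  685² − 266·42² = 1 ✓

685 42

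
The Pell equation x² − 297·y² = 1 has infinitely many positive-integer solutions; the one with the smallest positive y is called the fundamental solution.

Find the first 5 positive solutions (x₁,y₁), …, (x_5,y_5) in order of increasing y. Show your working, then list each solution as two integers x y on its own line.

48599 2820
4723725601 274098360
459136680917399 26641812392460
44627167107085622401 2589530880648228720
4337671388015371645214999 251697222510604722734100

d=297: √d = [17; 4,3,1,1,2,1,1,3,4,34] (ℓ=10, even), read p_9/q_9
a_0=17:  p_0=17·1+0=17,  q_0=17·0+1=1
…
a_8=3:  p_8=3·3171+1844=11357,  q_8=3·184+107=659
a_9=4:  p_9=4·11357+3171=48599,  q_9=4·659+184=2820
(x₁, y₁) = (48599, 2820);  48599² − 297·2820² = 1 ✓
n=2: (48599,2820)∘(48599,2820) = (48599·48599+297·2820·2820, 48599·2820+2820·48599) = (4723725601,274098360)
n=3: (4723725601,274098360)∘(48599,2820) = (48599·4723725601+297·2820·274098360, 48599·274098360+2820·4723725601) = (459136680917399,26641812392460)
n=4: (459136680917399,26641812392460)∘(48599,2820) = (48599·459136680917399+297·2820·26641812392460, 48599·26641812392460+2820·459136680917399) = (44627167107085622401,2589530880648228720)
n=5: (44627167107085622401,2589530880648228720)∘(48599,2820) = (48599·44627167107085622401+297·2820·2589530880648228720, 48599·2589530880648228720+2820·44627167107085622401) = (4337671388015371645214999,251697222510604722734100)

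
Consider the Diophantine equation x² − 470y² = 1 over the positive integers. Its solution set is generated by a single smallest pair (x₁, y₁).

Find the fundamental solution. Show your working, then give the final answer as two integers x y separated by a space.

√470 = [21; 1,2,8,2,1,42, …], period ℓ=6 (even) → k=5
step 0: (21, 1)  from 21·(1,0) + (0,1)
…
step 4: (1149, 53)  from 2·(542,25) + (65,3)
step 5: (1691, 78)  from 1·(1149,53) + (542,25)
(x₁, y₁) = (1691, 78);  1691² − 470·78² = 1 ✓

1691 78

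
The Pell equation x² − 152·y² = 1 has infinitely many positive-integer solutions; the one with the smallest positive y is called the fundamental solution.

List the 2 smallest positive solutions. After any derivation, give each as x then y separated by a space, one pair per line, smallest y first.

√152 → a₀=12, period (3,24); ℓ=2 even so k=1
step 0: (12, 1)  from 12·(1,0) + (0,1)
step 1: (37, 3)  from 3·(12,1) + (1,0)
→ (37, 3).  Check: 37²=1369, 152·3²=1368, difference 1.
(x_2, y_2) = (37·37 + 152·3·3, 37·3 + 3·37) = (2737, 222)

37 3
2737 222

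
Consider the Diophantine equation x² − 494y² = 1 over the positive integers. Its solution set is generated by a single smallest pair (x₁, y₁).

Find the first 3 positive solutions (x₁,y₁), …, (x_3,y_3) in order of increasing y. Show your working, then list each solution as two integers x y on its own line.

73035 3286
10668222449 479986020
1558307253052395 70111557938114

√494 → a₀=22, period (4,2,2,1,2,1,2,2,4,44); ℓ=10 even so k=9
step 0: (22, 1)  from 22·(1,0) + (0,1)
step 1: (89, 4)  from 4·(22,1) + (1,0)
…
step 3: (489, 22)  from 2·(200,9) + (89,4)
step 4: (689, 31)  from 1·(489,22) + (200,9)
step 5: (1867, 84)  from 2·(689,31) + (489,22)
step 6: (2556, 115)  from 1·(1867,84) + (689,31)
step 7: (6979, 314)  from 2·(2556,115) + (1867,84)
step 8: (16514, 743)  from 2·(6979,314) + (2556,115)
step 9: (73035, 3286)  from 4·(16514,743) + (6979,314)
(x₁, y₁) = (73035, 3286);  73035² − 494·3286² = 1 ✓
(73035+3286√494)^2 = 10668222449 + 479986020√494
(73035+3286√494)^3 = 1558307253052395 + 70111557938114√494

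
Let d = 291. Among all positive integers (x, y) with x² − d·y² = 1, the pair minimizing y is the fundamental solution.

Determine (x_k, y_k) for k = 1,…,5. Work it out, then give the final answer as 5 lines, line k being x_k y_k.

[17; 17,34] for √291; ℓ=2 ⇒ convergent index 1
i=0: a=17 ⇒ p=17, q=1
i=1: a=17 ⇒ p=290, q=17
fundamental: x₁=290, y₁=17  (since 84100 − 291·289 = 1)
n=2: (290,17)∘(290,17) = (290·290+291·17·17, 290·17+17·290) = (168199,9860)
n=3: (168199,9860)∘(290,17) = (290·168199+291·17·9860, 290·9860+17·168199) = (97555130,5718783)
n=4: (97555130,5718783)∘(290,17) = (290·97555130+291·17·5718783, 290·5718783+17·97555130) = (56581807201,3316884280)
n=5: (56581807201,3316884280)∘(290,17) = (290·56581807201+291·17·3316884280, 290·3316884280+17·56581807201) = (32817350621450,1923787163617)

290 17
168199 9860
97555130 5718783
56581807201 3316884280
32817350621450 1923787163617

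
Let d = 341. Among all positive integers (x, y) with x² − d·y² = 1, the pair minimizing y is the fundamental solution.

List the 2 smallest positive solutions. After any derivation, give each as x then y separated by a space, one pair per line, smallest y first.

10626551 575460
225847172311201 12230310076920

d=341: √d = [18; 2,6,1,8,2,…,6,2,36] (ℓ=14, even), read p_13/q_13
a_0=18:  p_0=18·1+0=18,  q_0=18·0+1=1
a_1=2:  p_1=2·18+1=37,  q_1=2·1+0=2
…
a_3=1:  p_3=1·240+37=277,  q_3=1·13+2=15
a_4=8:  p_4=8·277+240=2456,  q_4=8·15+13=133
a_5=2:  p_5=2·2456+277=5189,  q_5=2·133+15=281
a_6=1:  p_6=1·5189+2456=7645,  q_6=1·281+133=414
a_7=2:  p_7=2·7645+5189=20479,  q_7=2·414+281=1109
a_8=1:  p_8=1·20479+7645=28124,  q_8=1·1109+414=1523
…
a_10=8:  p_10=8·76727+28124=641940,  q_10=8·4155+1523=34763
a_11=1:  p_11=1·641940+76727=718667,  q_11=1·34763+4155=38918
a_12=6:  p_12=6·718667+641940=4953942,  q_12=6·38918+34763=268271
a_13=2:  p_13=2·4953942+718667=10626551,  q_13=2·268271+38918=575460
fundamental: x₁=10626551, y₁=575460  (since 112923586155601 − 341·331154211600 = 1)
(x_2, y_2) = (10626551·10626551 + 341·575460·575460, 10626551·575460 + 575460·10626551) = (225847172311201, 12230310076920)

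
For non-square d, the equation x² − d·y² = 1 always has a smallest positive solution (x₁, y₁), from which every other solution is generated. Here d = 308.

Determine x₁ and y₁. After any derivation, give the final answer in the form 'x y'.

√308 → a₀=17, period (1,1,4,1,1,34); ℓ=6 even so k=5
k=0  a_k=17  p_k/q_k = 17/1
k=1  a_k=1  p_k/q_k = 18/1
…
k=3  a_k=4  p_k/q_k = 158/9
k=4  a_k=1  p_k/q_k = 193/11
k=5  a_k=1  p_k/q_k = 351/20
→ (351, 20).  Check: 351²=123201, 308·20²=123200, difference 1.

351 20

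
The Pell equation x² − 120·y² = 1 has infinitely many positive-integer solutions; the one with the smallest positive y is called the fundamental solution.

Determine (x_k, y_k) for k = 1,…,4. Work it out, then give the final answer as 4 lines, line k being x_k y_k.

11 1
241 22
5291 483
116161 10604

[10; 1,20] for √120; ℓ=2 ⇒ convergent index 1
i=0: a=10 ⇒ p=10, q=1
i=1: a=1 ⇒ p=11, q=1
fundamental: x₁=11, y₁=1  (since 121 − 120·1 = 1)
k=2:  x_2 = 11·11+120·1·1 = 241,  y_2 = 11·1+1·11 = 22
k=3:  x_3 = 11·241+120·1·22 = 5291,  y_3 = 11·22+1·241 = 483
k=4:  x_4 = 11·5291+120·1·483 = 116161,  y_4 = 11·483+1·5291 = 10604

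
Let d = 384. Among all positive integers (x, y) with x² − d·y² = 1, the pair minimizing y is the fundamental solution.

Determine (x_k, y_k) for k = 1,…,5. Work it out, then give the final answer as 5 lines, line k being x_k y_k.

d=384: √d = [19; 1,1,2,9,2,1,1,38] (ℓ=8, even), read p_7/q_7
k=0  a_k=19  p_k/q_k = 19/1
k=1  a_k=1  p_k/q_k = 20/1
…
k=6  a_k=1  p_k/q_k = 2861/146
k=7  a_k=1  p_k/q_k = 4801/245
(x₁, y₁) = (4801, 245);  4801² − 384·245² = 1 ✓
(x_2, y_2) = (4801·4801 + 384·245·245, 4801·245 + 245·4801) = (46099201, 2352490)
(x_3, y_3) = (4801·46099201 + 384·245·2352490, 4801·2352490 + 245·46099201) = (442644523201, 22588608735)
(x_4, y_4) = (4801·442644523201 + 384·245·22588608735, 4801·22588608735 + 245·442644523201) = (4250272665676801, 216895818720980)
(x_5, y_5) = (4801·4250272665676801 + 384·245·216895818720980, 4801·216895818720980 + 245·4250272665676801) = (40811117693184120001, 2082633628770241225)

4801 245
46099201 2352490
442644523201 22588608735
4250272665676801 216895818720980
40811117693184120001 2082633628770241225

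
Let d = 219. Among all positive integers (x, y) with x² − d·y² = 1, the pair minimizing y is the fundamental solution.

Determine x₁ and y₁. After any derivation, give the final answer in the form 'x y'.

74 5

d=219: √d = [14; 1,3,1,28] (ℓ=4, even), read p_3/q_3
k=0  a_k=14  p_k/q_k = 14/1
k=1  a_k=1  p_k/q_k = 15/1
k=2  a_k=3  p_k/q_k = 59/4
k=3  a_k=1  p_k/q_k = 74/5
(x₁, y₁) = (74, 5);  74² − 219·5² = 1 ✓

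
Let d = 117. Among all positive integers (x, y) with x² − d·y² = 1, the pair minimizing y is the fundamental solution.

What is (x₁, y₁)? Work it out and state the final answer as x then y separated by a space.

649 60

√117 = [10; 1,4,2,4,1,20, …], period ℓ=6 (even) → k=5
k=0  a_k=10  p_k/q_k = 10/1
…
k=2  a_k=4  p_k/q_k = 54/5
k=3  a_k=2  p_k/q_k = 119/11
k=4  a_k=4  p_k/q_k = 530/49
k=5  a_k=1  p_k/q_k = 649/60
(x₁, y₁) = (649, 60);  649² − 117·60² = 1 ✓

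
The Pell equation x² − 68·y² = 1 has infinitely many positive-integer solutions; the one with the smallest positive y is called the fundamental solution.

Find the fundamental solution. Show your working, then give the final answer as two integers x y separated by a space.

33 4

d=68: √d = [8; 4,16] (ℓ=2, even), read p_1/q_1
k=0  a_k=8  p_k/q_k = 8/1
k=1  a_k=4  p_k/q_k = 33/4
fundamental: x₁=33, y₁=4  (since 1089 − 68·16 = 1)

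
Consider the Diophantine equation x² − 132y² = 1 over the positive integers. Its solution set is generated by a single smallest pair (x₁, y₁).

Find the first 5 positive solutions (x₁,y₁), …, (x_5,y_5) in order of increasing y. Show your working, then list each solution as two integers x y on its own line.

23 2
1057 92
48599 4230
2234497 194488
102738263 8942218

[11; 2,22] for √132; ℓ=2 ⇒ convergent index 1
step 0: (11, 1)  from 11·(1,0) + (0,1)
step 1: (23, 2)  from 2·(11,1) + (1,0)
(x₁, y₁) = (23, 2);  23² − 132·2² = 1 ✓
(23+2√132)^2 = 1057 + 92√132
(23+2√132)^3 = 48599 + 4230√132
(23+2√132)^4 = 2234497 + 194488√132
(23+2√132)^5 = 102738263 + 8942218√132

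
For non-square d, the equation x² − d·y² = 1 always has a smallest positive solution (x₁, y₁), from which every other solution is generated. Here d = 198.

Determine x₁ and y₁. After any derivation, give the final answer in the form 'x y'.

197 14

d=198: √d = [14; 14,28] (ℓ=2, even), read p_1/q_1
k=0  a_k=14  p_k/q_k = 14/1
k=1  a_k=14  p_k/q_k = 197/14
(x₁, y₁) = (197, 14);  197² − 198·14² = 1 ✓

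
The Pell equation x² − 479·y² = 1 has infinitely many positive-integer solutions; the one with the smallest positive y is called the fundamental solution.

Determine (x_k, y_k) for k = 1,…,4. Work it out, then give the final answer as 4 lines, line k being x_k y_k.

√479 → a₀=21, period (1,7,1,3,2,21,2,3,1,7,1,42); ℓ=12 even so k=11
step 0: (21, 1)  from 21·(1,0) + (0,1)
…
step 2: (175, 8)  from 7·(22,1) + (21,1)
…
step 4: (766, 35)  from 3·(197,9) + (175,8)
step 5: (1729, 79)  from 2·(766,35) + (197,9)
step 6: (37075, 1694)  from 21·(1729,79) + (766,35)
…
step 8: (264712, 12095)  from 3·(75879,3467) + (37075,1694)
step 9: (340591, 15562)  from 1·(264712,12095) + (75879,3467)
step 10: (2648849, 121029)  from 7·(340591,15562) + (264712,12095)
step 11: (2989440, 136591)  from 1·(2648849,121029) + (340591,15562)
(x₁, y₁) = (2989440, 136591);  2989440² − 479·136591² = 1 ✓
n=2: (2989440,136591)∘(2989440,136591) = (2989440·2989440+479·136591·136591, 2989440·136591+136591·2989440) = (17873503027199,816661198080)
n=3: (17873503027199,816661198080)∘(2989440,136591) = (2989440·17873503027199+479·136591·816661198080, 2989440·816661198080+136591·17873503027199) = (106863529779256567680,4882719303976413809)
n=4: (106863529779256567680,4882719303976413809)∘(2989440,136591) = (2989440·106863529779256567680+479·136591·4882719303976413809, 2989440·4882719303976413809+136591·106863529779256567680) = (638924220926583633867571201,29193192792157684333155840)

2989440 136591
17873503027199 816661198080
106863529779256567680 4882719303976413809
638924220926583633867571201 29193192792157684333155840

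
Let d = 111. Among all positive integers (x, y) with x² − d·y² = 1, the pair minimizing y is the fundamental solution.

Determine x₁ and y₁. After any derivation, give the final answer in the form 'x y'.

295 28

√111 → a₀=10, period (1,1,6,1,1,20); ℓ=6 even so k=5
step 0: (10, 1)  from 10·(1,0) + (0,1)
…
step 4: (158, 15)  from 1·(137,13) + (21,2)
step 5: (295, 28)  from 1·(158,15) + (137,13)
fundamental: x₁=295, y₁=28  (since 87025 − 111·784 = 1)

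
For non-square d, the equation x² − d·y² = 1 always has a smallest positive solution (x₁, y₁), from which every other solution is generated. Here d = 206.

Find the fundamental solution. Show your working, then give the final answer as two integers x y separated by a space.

59535 4148

√206 = [14; 2,1,5,14,5,1,2,28, …], period ℓ=8 (even) → k=7
a_0=14:  p_0=14·1+0=14,  q_0=14·0+1=1
a_1=2:  p_1=2·14+1=29,  q_1=2·1+0=2
a_2=1:  p_2=1·29+14=43,  q_2=1·2+1=3
a_3=5:  p_3=5·43+29=244,  q_3=5·3+2=17
a_4=14:  p_4=14·244+43=3459,  q_4=14·17+3=241
a_5=5:  p_5=5·3459+244=17539,  q_5=5·241+17=1222
a_6=1:  p_6=1·17539+3459=20998,  q_6=1·1222+241=1463
a_7=2:  p_7=2·20998+17539=59535,  q_7=2·1463+1222=4148
(x₁, y₁) = (59535, 4148);  59535² − 206·4148² = 1 ✓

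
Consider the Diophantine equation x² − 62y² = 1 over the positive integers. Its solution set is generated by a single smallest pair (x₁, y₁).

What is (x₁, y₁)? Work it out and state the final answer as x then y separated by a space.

63 8

√62 → a₀=7, period (1,6,1,14); ℓ=4 even so k=3
k=0  a_k=7  p_k/q_k = 7/1
k=1  a_k=1  p_k/q_k = 8/1
k=2  a_k=6  p_k/q_k = 55/7
k=3  a_k=1  p_k/q_k = 63/8
→ (63, 8).  Check: 63²=3969, 62·8²=3968, difference 1.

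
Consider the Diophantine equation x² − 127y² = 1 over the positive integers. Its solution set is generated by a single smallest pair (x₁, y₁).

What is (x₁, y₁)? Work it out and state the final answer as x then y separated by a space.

d=127: √d = [11; 3,1,2,2,7,11,7,2,2,1,3,22] (ℓ=12, even), read p_11/q_11
i=0: a=11 ⇒ p=11, q=1
…
i=3: a=2 ⇒ p=124, q=11
…
i=5: a=7 ⇒ p=2175, q=193
i=6: a=11 ⇒ p=24218, q=2149
i=7: a=7 ⇒ p=171701, q=15236
i=8: a=2 ⇒ p=367620, q=32621
…
i=10: a=1 ⇒ p=1274561, q=113099
i=11: a=3 ⇒ p=4730624, q=419775
→ (4730624, 419775).  Check: 4730624²=22378803429376, 127·419775²=22378803429375, difference 1.

4730624 419775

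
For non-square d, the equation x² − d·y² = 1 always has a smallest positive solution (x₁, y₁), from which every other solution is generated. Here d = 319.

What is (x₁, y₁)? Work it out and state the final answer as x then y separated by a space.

[17; 1,6,5,1,4,…,6,1,34] for √319; ℓ=14 ⇒ convergent index 13
a_0=17:  p_0=17·1+0=17,  q_0=17·0+1=1
…
a_5=4:  p_5=4·768+643=3715,  q_5=4·43+36=208
…
a_7=1:  p_7=1·11913+3715=15628,  q_7=1·667+208=875
a_8=3:  p_8=3·15628+11913=58797,  q_8=3·875+667=3292
a_9=4:  p_9=4·58797+15628=250816,  q_9=4·3292+875=14043
…
a_12=6:  p_12=6·1798881+309613=11102899,  q_12=6·100718+17335=621643
a_13=1:  p_13=1·11102899+1798881=12901780,  q_13=1·621643+100718=722361
fundamental: x₁=12901780, y₁=722361  (since 166455927168400 − 319·521805414321 = 1)

12901780 722361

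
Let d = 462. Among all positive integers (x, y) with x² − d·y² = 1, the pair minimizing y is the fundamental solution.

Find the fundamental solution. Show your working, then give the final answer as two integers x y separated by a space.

43 2

√462 = [21; 2,42, …], period ℓ=2 (even) → k=1
a_0=21:  p_0=21·1+0=21,  q_0=21·0+1=1
a_1=2:  p_1=2·21+1=43,  q_1=2·1+0=2
fundamental: x₁=43, y₁=2  (since 1849 − 462·4 = 1)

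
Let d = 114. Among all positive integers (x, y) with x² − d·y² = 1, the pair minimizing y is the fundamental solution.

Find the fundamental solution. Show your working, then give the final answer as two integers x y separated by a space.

1025 96

√114 → a₀=10, period (1,2,10,2,1,20); ℓ=6 even so k=5
k=0  a_k=10  p_k/q_k = 10/1
k=1  a_k=1  p_k/q_k = 11/1
…
k=4  a_k=2  p_k/q_k = 694/65
k=5  a_k=1  p_k/q_k = 1025/96
fundamental: x₁=1025, y₁=96  (since 1050625 − 114·9216 = 1)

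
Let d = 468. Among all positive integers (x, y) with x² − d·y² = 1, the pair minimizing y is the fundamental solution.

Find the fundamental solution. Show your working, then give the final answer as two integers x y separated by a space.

√468 → a₀=21, period (1,1,1,2,1,1,1,42); ℓ=8 even so k=7
a_0=21:  p_0=21·1+0=21,  q_0=21·0+1=1
a_1=1:  p_1=1·21+1=22,  q_1=1·1+0=1
a_2=1:  p_2=1·22+21=43,  q_2=1·1+1=2
a_3=1:  p_3=1·43+22=65,  q_3=1·2+1=3
…
a_5=1:  p_5=1·173+65=238,  q_5=1·8+3=11
a_6=1:  p_6=1·238+173=411,  q_6=1·11+8=19
a_7=1:  p_7=1·411+238=649,  q_7=1·19+11=30
→ (649, 30).  Check: 649²=421201, 468·30²=421200, difference 1.

649 30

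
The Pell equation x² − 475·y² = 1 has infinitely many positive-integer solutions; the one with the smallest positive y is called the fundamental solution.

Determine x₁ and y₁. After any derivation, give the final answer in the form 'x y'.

√475 = [21; 1,3,1,6,2,6,1,3,1,42, …], period ℓ=10 (even) → k=9
a_0=21:  p_0=21·1+0=21,  q_0=21·0+1=1
a_1=1:  p_1=1·21+1=22,  q_1=1·1+0=1
a_2=3:  p_2=3·22+21=87,  q_2=3·1+1=4
…
a_5=2:  p_5=2·741+109=1591,  q_5=2·34+5=73
…
a_7=1:  p_7=1·10287+1591=11878,  q_7=1·472+73=545
a_8=3:  p_8=3·11878+10287=45921,  q_8=3·545+472=2107
a_9=1:  p_9=1·45921+11878=57799,  q_9=1·2107+545=2652
→ (57799, 2652).  Check: 57799²=3340724401, 475·2652²=3340724400, difference 1.

57799 2652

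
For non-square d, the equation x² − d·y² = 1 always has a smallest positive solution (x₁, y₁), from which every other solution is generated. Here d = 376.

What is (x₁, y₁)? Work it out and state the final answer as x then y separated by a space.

2143295 110532

[19; 2,1,1,3,1,…,1,2,38] for √376; ℓ=16 ⇒ convergent index 15
i=0: a=19 ⇒ p=19, q=1
i=1: a=2 ⇒ p=39, q=2
i=2: a=1 ⇒ p=58, q=3
i=3: a=1 ⇒ p=97, q=5
i=4: a=3 ⇒ p=349, q=18
i=5: a=1 ⇒ p=446, q=23
i=6: a=2 ⇒ p=1241, q=64
i=7: a=2 ⇒ p=2928, q=151
i=8: a=4 ⇒ p=12953, q=668
i=9: a=2 ⇒ p=28834, q=1487
i=10: a=2 ⇒ p=70621, q=3642
…
i=12: a=3 ⇒ p=368986, q=19029
i=13: a=1 ⇒ p=468441, q=24158
i=14: a=1 ⇒ p=837427, q=43187
i=15: a=2 ⇒ p=2143295, q=110532
fundamental: x₁=2143295, y₁=110532  (since 4593713457025 − 376·12217323024 = 1)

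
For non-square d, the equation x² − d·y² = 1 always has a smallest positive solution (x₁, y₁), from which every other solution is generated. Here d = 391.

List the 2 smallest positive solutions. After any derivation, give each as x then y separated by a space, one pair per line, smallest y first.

d=391: √d = [19; 1,3,2,2,1,…,3,1,38] (ℓ=16, even), read p_15/q_15
a_0=19:  p_0=19·1+0=19,  q_0=19·0+1=1
a_1=1:  p_1=1·19+1=20,  q_1=1·1+0=1
…
a_3=2:  p_3=2·79+20=178,  q_3=2·4+1=9
…
a_6=1:  p_6=1·613+435=1048,  q_6=1·31+22=53
a_7=2:  p_7=2·1048+613=2709,  q_7=2·53+31=137
a_8=19:  p_8=19·2709+1048=52519,  q_8=19·137+53=2656
a_9=2:  p_9=2·52519+2709=107747,  q_9=2·2656+137=5449
a_10=1:  p_10=1·107747+52519=160266,  q_10=1·5449+2656=8105
a_11=1:  p_11=1·160266+107747=268013,  q_11=1·8105+5449=13554
…
a_13=2:  p_13=2·696292+268013=1660597,  q_13=2·35213+13554=83980
a_14=3:  p_14=3·1660597+696292=5678083,  q_14=3·83980+35213=287153
a_15=1:  p_15=1·5678083+1660597=7338680,  q_15=1·287153+83980=371133
→ (7338680, 371133).  Check: 7338680²=53856224142400, 391·371133²=53856224142399, difference 1.
(7338680+371133√391)^2 = 107712448284799 + 5447252648880√391

7338680 371133
107712448284799 5447252648880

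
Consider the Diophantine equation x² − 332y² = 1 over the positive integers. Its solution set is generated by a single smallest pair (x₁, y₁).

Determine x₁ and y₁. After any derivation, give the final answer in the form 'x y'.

d=332: √d = [18; 4,1,1,8,1,1,4,36] (ℓ=8, even), read p_7/q_7
a_0=18:  p_0=18·1+0=18,  q_0=18·0+1=1
a_1=4:  p_1=4·18+1=73,  q_1=4·1+0=4
a_2=1:  p_2=1·73+18=91,  q_2=1·4+1=5
a_3=1:  p_3=1·91+73=164,  q_3=1·5+4=9
…
a_5=1:  p_5=1·1403+164=1567,  q_5=1·77+9=86
a_6=1:  p_6=1·1567+1403=2970,  q_6=1·86+77=163
a_7=4:  p_7=4·2970+1567=13447,  q_7=4·163+86=738
→ (13447, 738).  Check: 13447²=180821809, 332·738²=180821808, difference 1.

13447 738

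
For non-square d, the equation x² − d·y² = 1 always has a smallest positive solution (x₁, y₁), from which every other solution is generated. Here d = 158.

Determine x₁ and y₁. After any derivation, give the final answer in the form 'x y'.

d=158: √d = [12; 1,1,3,12,3,1,1,24] (ℓ=8, even), read p_7/q_7
step 0: (12, 1)  from 12·(1,0) + (0,1)
…
step 5: (3331, 265)  from 3·(1081,86) + (88,7)
step 6: (4412, 351)  from 1·(3331,265) + (1081,86)
step 7: (7743, 616)  from 1·(4412,351) + (3331,265)
fundamental: x₁=7743, y₁=616  (since 59954049 − 158·379456 = 1)

7743 616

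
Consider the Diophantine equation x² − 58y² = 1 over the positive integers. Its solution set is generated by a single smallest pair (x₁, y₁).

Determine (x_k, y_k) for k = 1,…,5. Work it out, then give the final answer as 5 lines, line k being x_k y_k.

√58 = [7; 1,1,1,1,1,1,14, …], period ℓ=7 (odd) → k=13
step 0: (7, 1)  from 7·(1,0) + (0,1)
step 1: (8, 1)  from 1·(7,1) + (1,0)
step 2: (15, 2)  from 1·(8,1) + (7,1)
step 3: (23, 3)  from 1·(15,2) + (8,1)
step 4: (38, 5)  from 1·(23,3) + (15,2)
…
step 6: (99, 13)  from 1·(61,8) + (38,5)
step 7: (1447, 190)  from 14·(99,13) + (61,8)
step 8: (1546, 203)  from 1·(1447,190) + (99,13)
step 9: (2993, 393)  from 1·(1546,203) + (1447,190)
step 10: (4539, 596)  from 1·(2993,393) + (1546,203)
step 11: (7532, 989)  from 1·(4539,596) + (2993,393)
step 12: (12071, 1585)  from 1·(7532,989) + (4539,596)
step 13: (19603, 2574)  from 1·(12071,1585) + (7532,989)
(x₁, y₁) = (19603, 2574);  19603² − 58·2574² = 1 ✓
k=2:  x_2 = 19603·19603+58·2574·2574 = 768555217,  y_2 = 19603·2574+2574·19603 = 100916244
k=3:  x_3 = 19603·768555217+58·2574·100916244 = 30131975818099,  y_3 = 19603·100916244+2574·768555217 = 3956522259690
k=4:  x_4 = 19603·30131975818099+58·2574·3956522259690 = 1181354243155834177,  y_4 = 19603·3956522259690+2574·30131975818099 = 155119411612489896
k=5:  x_5 = 19603·1181354243155834177+58·2574·155119411612489896 = 46316174427035658925363,  y_5 = 19603·155119411612489896+2574·1181354243155834177 = 6081611647722756602886

19603 2574
768555217 100916244
30131975818099 3956522259690
1181354243155834177 155119411612489896
46316174427035658925363 6081611647722756602886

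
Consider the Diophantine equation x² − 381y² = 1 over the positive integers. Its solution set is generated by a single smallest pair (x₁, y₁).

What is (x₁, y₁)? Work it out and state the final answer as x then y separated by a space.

1015 52

[19; 1,1,12,1,1,38] for √381; ℓ=6 ⇒ convergent index 5
step 0: (19, 1)  from 19·(1,0) + (0,1)
…
step 2: (39, 2)  from 1·(20,1) + (19,1)
…
step 4: (527, 27)  from 1·(488,25) + (39,2)
step 5: (1015, 52)  from 1·(527,27) + (488,25)
(x₁, y₁) = (1015, 52);  1015² − 381·52² = 1 ✓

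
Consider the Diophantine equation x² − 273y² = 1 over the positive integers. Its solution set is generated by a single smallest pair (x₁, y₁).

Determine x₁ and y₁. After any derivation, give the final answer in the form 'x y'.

727 44

[16; 1,1,10,1,1,32] for √273; ℓ=6 ⇒ convergent index 5
k=0  a_k=16  p_k/q_k = 16/1
…
k=2  a_k=1  p_k/q_k = 33/2
k=3  a_k=10  p_k/q_k = 347/21
k=4  a_k=1  p_k/q_k = 380/23
k=5  a_k=1  p_k/q_k = 727/44
fundamental: x₁=727, y₁=44  (since 528529 − 273·1936 = 1)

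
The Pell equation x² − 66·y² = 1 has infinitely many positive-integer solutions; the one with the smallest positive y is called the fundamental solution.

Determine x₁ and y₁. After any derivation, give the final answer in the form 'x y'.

√66 = [8; 8,16, …], period ℓ=2 (even) → k=1
step 0: (8, 1)  from 8·(1,0) + (0,1)
step 1: (65, 8)  from 8·(8,1) + (1,0)
(x₁, y₁) = (65, 8);  65² − 66·8² = 1 ✓

65 8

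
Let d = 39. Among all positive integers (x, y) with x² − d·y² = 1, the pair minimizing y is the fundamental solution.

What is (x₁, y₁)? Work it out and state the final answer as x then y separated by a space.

√39 → a₀=6, period (4,12); ℓ=2 even so k=1
a_0=6:  p_0=6·1+0=6,  q_0=6·0+1=1
a_1=4:  p_1=4·6+1=25,  q_1=4·1+0=4
→ (25, 4).  Check: 25²=625, 39·4²=624, difference 1.

25 4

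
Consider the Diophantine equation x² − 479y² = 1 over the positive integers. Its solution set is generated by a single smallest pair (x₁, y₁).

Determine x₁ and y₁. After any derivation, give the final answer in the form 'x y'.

2989440 136591

√479 → a₀=21, period (1,7,1,3,2,21,2,3,1,7,1,42); ℓ=12 even so k=11
k=0  a_k=21  p_k/q_k = 21/1
k=1  a_k=1  p_k/q_k = 22/1
…
k=3  a_k=1  p_k/q_k = 197/9
k=4  a_k=3  p_k/q_k = 766/35
k=5  a_k=2  p_k/q_k = 1729/79
k=6  a_k=21  p_k/q_k = 37075/1694
k=7  a_k=2  p_k/q_k = 75879/3467
k=8  a_k=3  p_k/q_k = 264712/12095
k=9  a_k=1  p_k/q_k = 340591/15562
k=10  a_k=7  p_k/q_k = 2648849/121029
k=11  a_k=1  p_k/q_k = 2989440/136591
fundamental: x₁=2989440, y₁=136591  (since 8936751513600 − 479·18657101281 = 1)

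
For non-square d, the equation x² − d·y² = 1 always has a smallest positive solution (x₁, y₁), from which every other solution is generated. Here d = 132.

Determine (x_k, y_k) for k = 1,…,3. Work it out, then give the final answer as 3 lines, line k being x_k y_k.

d=132: √d = [11; 2,22] (ℓ=2, even), read p_1/q_1
i=0: a=11 ⇒ p=11, q=1
i=1: a=2 ⇒ p=23, q=2
→ (23, 2).  Check: 23²=529, 132·2²=528, difference 1.
n=2: (23,2)∘(23,2) = (23·23+132·2·2, 23·2+2·23) = (1057,92)
n=3: (1057,92)∘(23,2) = (23·1057+132·2·92, 23·92+2·1057) = (48599,4230)

23 2
1057 92
48599 4230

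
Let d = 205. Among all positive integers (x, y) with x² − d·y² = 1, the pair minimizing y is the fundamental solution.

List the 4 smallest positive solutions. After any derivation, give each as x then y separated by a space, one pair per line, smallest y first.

√205 → a₀=14, period (3,6,1,4,1,6,3,28); ℓ=8 even so k=7
step 0: (14, 1)  from 14·(1,0) + (0,1)
step 1: (43, 3)  from 3·(14,1) + (1,0)
step 2: (272, 19)  from 6·(43,3) + (14,1)
…
step 4: (1532, 107)  from 4·(315,22) + (272,19)
step 5: (1847, 129)  from 1·(1532,107) + (315,22)
step 6: (12614, 881)  from 6·(1847,129) + (1532,107)
step 7: (39689, 2772)  from 3·(12614,881) + (1847,129)
fundamental: x₁=39689, y₁=2772  (since 1575216721 − 205·7683984 = 1)
(39689+2772√205)^2 = 3150433441 + 220035816√205
(39689+2772√205)^3 = 250075105640009 + 17466002999676√205
(39689+2772√205)^4 = 19850461732342200961 + 1386416385888245712√205

39689 2772
3150433441 220035816
250075105640009 17466002999676
19850461732342200961 1386416385888245712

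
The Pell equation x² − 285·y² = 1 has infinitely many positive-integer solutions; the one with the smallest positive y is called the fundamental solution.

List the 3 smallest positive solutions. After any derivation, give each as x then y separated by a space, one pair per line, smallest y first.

2431 144
11819521 700128
57466508671 3404022192

[16; 1,7,2,7,1,32] for √285; ℓ=6 ⇒ convergent index 5
a_0=16:  p_0=16·1+0=16,  q_0=16·0+1=1
…
a_4=7:  p_4=7·287+135=2144,  q_4=7·17+8=127
a_5=1:  p_5=1·2144+287=2431,  q_5=1·127+17=144
(x₁, y₁) = (2431, 144);  2431² − 285·144² = 1 ✓
n=2: (2431,144)∘(2431,144) = (2431·2431+285·144·144, 2431·144+144·2431) = (11819521,700128)
n=3: (11819521,700128)∘(2431,144) = (2431·11819521+285·144·700128, 2431·700128+144·11819521) = (57466508671,3404022192)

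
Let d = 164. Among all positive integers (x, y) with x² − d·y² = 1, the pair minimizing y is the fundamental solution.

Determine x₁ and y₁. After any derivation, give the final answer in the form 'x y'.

2049 160

[12; 1,4,6,4,1,24] for √164; ℓ=6 ⇒ convergent index 5
i=0: a=12 ⇒ p=12, q=1
…
i=2: a=4 ⇒ p=64, q=5
…
i=4: a=4 ⇒ p=1652, q=129
i=5: a=1 ⇒ p=2049, q=160
→ (2049, 160).  Check: 2049²=4198401, 164·160²=4198400, difference 1.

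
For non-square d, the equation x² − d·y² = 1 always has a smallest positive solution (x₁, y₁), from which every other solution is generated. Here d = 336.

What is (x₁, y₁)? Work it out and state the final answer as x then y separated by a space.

d=336: √d = [18; 3,36] (ℓ=2, even), read p_1/q_1
k=0  a_k=18  p_k/q_k = 18/1
k=1  a_k=3  p_k/q_k = 55/3
(x₁, y₁) = (55, 3);  55² − 336·3² = 1 ✓

55 3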